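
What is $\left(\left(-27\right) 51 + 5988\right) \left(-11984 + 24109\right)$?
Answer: $55908375$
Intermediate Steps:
$\left(\left(-27\right) 51 + 5988\right) \left(-11984 + 24109\right) = \left(-1377 + 5988\right) 12125 = 4611 \cdot 12125 = 55908375$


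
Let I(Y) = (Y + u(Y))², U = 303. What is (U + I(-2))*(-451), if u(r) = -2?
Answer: -143869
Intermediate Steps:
I(Y) = (-2 + Y)² (I(Y) = (Y - 2)² = (-2 + Y)²)
(U + I(-2))*(-451) = (303 + (-2 - 2)²)*(-451) = (303 + (-4)²)*(-451) = (303 + 16)*(-451) = 319*(-451) = -143869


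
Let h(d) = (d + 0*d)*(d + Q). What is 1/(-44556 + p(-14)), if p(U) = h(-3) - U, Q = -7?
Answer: -1/44512 ≈ -2.2466e-5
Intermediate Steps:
h(d) = d*(-7 + d) (h(d) = (d + 0*d)*(d - 7) = (d + 0)*(-7 + d) = d*(-7 + d))
p(U) = 30 - U (p(U) = -3*(-7 - 3) - U = -3*(-10) - U = 30 - U)
1/(-44556 + p(-14)) = 1/(-44556 + (30 - 1*(-14))) = 1/(-44556 + (30 + 14)) = 1/(-44556 + 44) = 1/(-44512) = -1/44512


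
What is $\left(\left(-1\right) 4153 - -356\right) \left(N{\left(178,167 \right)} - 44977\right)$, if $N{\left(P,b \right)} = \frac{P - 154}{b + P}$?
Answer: $\frac{19639401559}{115} \approx 1.7078 \cdot 10^{8}$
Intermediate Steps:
$N{\left(P,b \right)} = \frac{-154 + P}{P + b}$
$\left(\left(-1\right) 4153 - -356\right) \left(N{\left(178,167 \right)} - 44977\right) = \left(\left(-1\right) 4153 - -356\right) \left(\frac{-154 + 178}{178 + 167} - 44977\right) = \left(-4153 + 356\right) \left(\frac{1}{345} \cdot 24 - 44977\right) = - 3797 \left(\frac{1}{345} \cdot 24 - 44977\right) = - 3797 \left(\frac{8}{115} - 44977\right) = \left(-3797\right) \left(- \frac{5172347}{115}\right) = \frac{19639401559}{115}$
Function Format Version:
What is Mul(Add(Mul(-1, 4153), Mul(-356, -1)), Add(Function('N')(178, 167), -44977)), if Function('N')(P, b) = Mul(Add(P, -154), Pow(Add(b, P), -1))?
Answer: Rational(19639401559, 115) ≈ 1.7078e+8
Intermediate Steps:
Function('N')(P, b) = Mul(Pow(Add(P, b), -1), Add(-154, P)) (Function('N')(P, b) = Mul(Add(-154, P), Pow(Add(P, b), -1)) = Mul(Pow(Add(P, b), -1), Add(-154, P)))
Mul(Add(Mul(-1, 4153), Mul(-356, -1)), Add(Function('N')(178, 167), -44977)) = Mul(Add(Mul(-1, 4153), Mul(-356, -1)), Add(Mul(Pow(Add(178, 167), -1), Add(-154, 178)), -44977)) = Mul(Add(-4153, 356), Add(Mul(Pow(345, -1), 24), -44977)) = Mul(-3797, Add(Mul(Rational(1, 345), 24), -44977)) = Mul(-3797, Add(Rational(8, 115), -44977)) = Mul(-3797, Rational(-5172347, 115)) = Rational(19639401559, 115)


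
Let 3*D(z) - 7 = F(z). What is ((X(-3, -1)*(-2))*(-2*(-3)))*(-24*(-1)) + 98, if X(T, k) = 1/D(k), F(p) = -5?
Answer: -334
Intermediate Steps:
D(z) = ⅔ (D(z) = 7/3 + (⅓)*(-5) = 7/3 - 5/3 = ⅔)
X(T, k) = 3/2 (X(T, k) = 1/(⅔) = 3/2)
((X(-3, -1)*(-2))*(-2*(-3)))*(-24*(-1)) + 98 = (((3/2)*(-2))*(-2*(-3)))*(-24*(-1)) + 98 = -3*6*24 + 98 = -18*24 + 98 = -432 + 98 = -334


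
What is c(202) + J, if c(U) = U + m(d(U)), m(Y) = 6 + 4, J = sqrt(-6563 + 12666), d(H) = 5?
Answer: 212 + sqrt(6103) ≈ 290.12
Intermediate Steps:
J = sqrt(6103) ≈ 78.122
m(Y) = 10
c(U) = 10 + U (c(U) = U + 10 = 10 + U)
c(202) + J = (10 + 202) + sqrt(6103) = 212 + sqrt(6103)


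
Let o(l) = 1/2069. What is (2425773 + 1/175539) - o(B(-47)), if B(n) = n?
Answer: 881016959019173/363190191 ≈ 2.4258e+6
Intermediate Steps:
o(l) = 1/2069
(2425773 + 1/175539) - o(B(-47)) = (2425773 + 1/175539) - 1*1/2069 = (2425773 + 1/175539) - 1/2069 = 425817766648/175539 - 1/2069 = 881016959019173/363190191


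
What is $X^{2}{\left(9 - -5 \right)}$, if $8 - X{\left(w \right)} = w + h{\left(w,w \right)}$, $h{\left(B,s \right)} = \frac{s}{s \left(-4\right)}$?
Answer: $\frac{529}{16} \approx 33.063$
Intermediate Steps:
$h{\left(B,s \right)} = - \frac{1}{4}$ ($h{\left(B,s \right)} = \frac{s}{\left(-4\right) s} = s \left(- \frac{1}{4 s}\right) = - \frac{1}{4}$)
$X{\left(w \right)} = \frac{33}{4} - w$ ($X{\left(w \right)} = 8 - \left(w - \frac{1}{4}\right) = 8 - \left(- \frac{1}{4} + w\right) = \frac{33}{4} - w$)
$X^{2}{\left(9 - -5 \right)} = \left(\frac{33}{4} - \left(9 - -5\right)\right)^{2} = \left(\frac{33}{4} - \left(9 + 5\right)\right)^{2} = \left(\frac{33}{4} - 14\right)^{2} = \left(- \frac{23}{4}\right)^{2} = \frac{529}{16}$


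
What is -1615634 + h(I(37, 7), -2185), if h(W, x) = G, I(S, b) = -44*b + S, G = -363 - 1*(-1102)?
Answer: -1614895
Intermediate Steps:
G = 739 (G = -363 + 1102 = 739)
I(S, b) = S - 44*b
h(W, x) = 739
-1615634 + h(I(37, 7), -2185) = -1615634 + 739 = -1614895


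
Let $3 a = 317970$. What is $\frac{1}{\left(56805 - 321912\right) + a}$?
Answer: $- \frac{1}{159117} \approx -6.2847 \cdot 10^{-6}$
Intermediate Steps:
$a = 105990$ ($a = \frac{1}{3} \cdot 317970 = 105990$)
$\frac{1}{\left(56805 - 321912\right) + a} = \frac{1}{\left(56805 - 321912\right) + 105990} = \frac{1}{-265107 + 105990} = \frac{1}{-159117} = - \frac{1}{159117}$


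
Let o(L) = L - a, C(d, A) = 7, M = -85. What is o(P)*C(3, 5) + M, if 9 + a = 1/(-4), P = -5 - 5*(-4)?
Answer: 339/4 ≈ 84.750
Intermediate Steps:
P = 15 (P = -5 + 20 = 15)
a = -37/4 (a = -9 + 1/(-4) = -9 - ¼ = -37/4 ≈ -9.2500)
o(L) = 37/4 + L (o(L) = L - 1*(-37/4) = L + 37/4 = 37/4 + L)
o(P)*C(3, 5) + M = (37/4 + 15)*7 - 85 = (97/4)*7 - 85 = 679/4 - 85 = 339/4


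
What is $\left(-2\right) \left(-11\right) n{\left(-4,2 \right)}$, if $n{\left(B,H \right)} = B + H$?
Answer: $-44$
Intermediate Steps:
$\left(-2\right) \left(-11\right) n{\left(-4,2 \right)} = \left(-2\right) \left(-11\right) \left(-4 + 2\right) = 22 \left(-2\right) = -44$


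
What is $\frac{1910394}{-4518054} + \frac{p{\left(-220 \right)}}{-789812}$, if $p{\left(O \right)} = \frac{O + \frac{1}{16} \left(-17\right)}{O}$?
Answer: $- \frac{295065299623531}{697823038654720} \approx -0.42284$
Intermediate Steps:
$p{\left(O \right)} = \frac{- \frac{17}{16} + O}{O}$ ($p{\left(O \right)} = \frac{O + \frac{1}{16} \left(-17\right)}{O} = \frac{O - \frac{17}{16}}{O} = \frac{- \frac{17}{16} + O}{O}$)
$\frac{1910394}{-4518054} + \frac{p{\left(-220 \right)}}{-789812} = \frac{1910394}{-4518054} + \frac{\frac{1}{-220} \left(- \frac{17}{16} - 220\right)}{-789812} = 1910394 \left(- \frac{1}{4518054}\right) + \left(- \frac{1}{220}\right) \left(- \frac{3537}{16}\right) \left(- \frac{1}{789812}\right) = - \frac{106133}{251003} + \frac{3537}{3520} \left(- \frac{1}{789812}\right) = - \frac{106133}{251003} - \frac{3537}{2780138240} = - \frac{295065299623531}{697823038654720}$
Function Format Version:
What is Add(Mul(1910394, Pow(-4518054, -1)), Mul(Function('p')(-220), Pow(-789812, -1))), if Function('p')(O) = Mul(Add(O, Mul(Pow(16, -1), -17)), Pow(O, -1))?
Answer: Rational(-295065299623531, 697823038654720) ≈ -0.42284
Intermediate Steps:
Function('p')(O) = Mul(Pow(O, -1), Add(Rational(-17, 16), O)) (Function('p')(O) = Mul(Add(O, Mul(Rational(1, 16), -17)), Pow(O, -1)) = Mul(Add(O, Rational(-17, 16)), Pow(O, -1)) = Mul(Add(Rational(-17, 16), O), Pow(O, -1)) = Mul(Pow(O, -1), Add(Rational(-17, 16), O)))
Add(Mul(1910394, Pow(-4518054, -1)), Mul(Function('p')(-220), Pow(-789812, -1))) = Add(Mul(1910394, Pow(-4518054, -1)), Mul(Mul(Pow(-220, -1), Add(Rational(-17, 16), -220)), Pow(-789812, -1))) = Add(Mul(1910394, Rational(-1, 4518054)), Mul(Mul(Rational(-1, 220), Rational(-3537, 16)), Rational(-1, 789812))) = Add(Rational(-106133, 251003), Mul(Rational(3537, 3520), Rational(-1, 789812))) = Add(Rational(-106133, 251003), Rational(-3537, 2780138240)) = Rational(-295065299623531, 697823038654720)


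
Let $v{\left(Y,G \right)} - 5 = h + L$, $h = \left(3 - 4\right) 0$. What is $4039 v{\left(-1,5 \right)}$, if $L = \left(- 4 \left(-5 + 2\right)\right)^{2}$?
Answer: $601811$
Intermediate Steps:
$L = 144$ ($L = \left(\left(-4\right) \left(-3\right)\right)^{2} = 12^{2} = 144$)
$h = 0$ ($h = \left(-1\right) 0 = 0$)
$v{\left(Y,G \right)} = 149$ ($v{\left(Y,G \right)} = 5 + \left(0 + 144\right) = 5 + 144 = 149$)
$4039 v{\left(-1,5 \right)} = 4039 \cdot 149 = 601811$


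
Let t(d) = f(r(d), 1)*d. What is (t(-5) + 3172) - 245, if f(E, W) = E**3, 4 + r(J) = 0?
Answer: 3247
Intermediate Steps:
r(J) = -4 (r(J) = -4 + 0 = -4)
t(d) = -64*d (t(d) = (-4)**3*d = -64*d)
(t(-5) + 3172) - 245 = (-64*(-5) + 3172) - 245 = (320 + 3172) - 245 = 3492 - 245 = 3247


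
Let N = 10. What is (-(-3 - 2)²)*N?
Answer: -250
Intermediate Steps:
(-(-3 - 2)²)*N = -(-3 - 2)²*10 = -1*(-5)²*10 = -1*25*10 = -25*10 = -250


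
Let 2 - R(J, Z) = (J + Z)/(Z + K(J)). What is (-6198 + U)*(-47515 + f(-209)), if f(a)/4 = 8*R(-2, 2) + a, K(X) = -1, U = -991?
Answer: 347135243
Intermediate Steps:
R(J, Z) = 2 - (J + Z)/(-1 + Z) (R(J, Z) = 2 - (J + Z)/(Z - 1) = 2 - (J + Z)/(-1 + Z))
f(a) = 64 + 4*a (f(a) = 4*(8*((-2 + 2 - 1*(-2))/(-1 + 2)) + a) = 4*(8*((-2 + 2 + 2)/1) + a) = 4*(8*(1*2) + a) = 4*(8*2 + a) = 4*(16 + a) = 64 + 4*a)
(-6198 + U)*(-47515 + f(-209)) = (-6198 - 991)*(-47515 + (64 + 4*(-209))) = -7189*(-47515 + (64 - 836)) = -7189*(-47515 - 772) = -7189*(-48287) = 347135243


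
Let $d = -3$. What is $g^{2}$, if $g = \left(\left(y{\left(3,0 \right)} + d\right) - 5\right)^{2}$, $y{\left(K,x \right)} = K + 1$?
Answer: $256$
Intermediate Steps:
$y{\left(K,x \right)} = 1 + K$
$g = 16$ ($g = \left(\left(\left(1 + 3\right) - 3\right) - 5\right)^{2} = \left(\left(4 - 3\right) - 5\right)^{2} = \left(1 - 5\right)^{2} = \left(-4\right)^{2} = 16$)
$g^{2} = 16^{2} = 256$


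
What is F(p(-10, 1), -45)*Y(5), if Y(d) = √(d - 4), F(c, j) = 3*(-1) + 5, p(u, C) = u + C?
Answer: 2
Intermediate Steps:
p(u, C) = C + u
F(c, j) = 2 (F(c, j) = -3 + 5 = 2)
Y(d) = √(-4 + d)
F(p(-10, 1), -45)*Y(5) = 2*√(-4 + 5) = 2*√1 = 2*1 = 2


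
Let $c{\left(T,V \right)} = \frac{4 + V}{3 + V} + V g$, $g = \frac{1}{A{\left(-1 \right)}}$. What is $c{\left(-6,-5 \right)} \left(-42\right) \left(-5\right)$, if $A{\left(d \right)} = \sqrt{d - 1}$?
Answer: $105 + 525 i \sqrt{2} \approx 105.0 + 742.46 i$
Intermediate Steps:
$A{\left(d \right)} = \sqrt{-1 + d}$
$g = - \frac{i \sqrt{2}}{2}$ ($g = \frac{1}{\sqrt{-1 - 1}} = \frac{1}{\sqrt{-2}} = \frac{1}{i \sqrt{2}} = - \frac{i \sqrt{2}}{2} \approx - 0.70711 i$)
$c{\left(T,V \right)} = \frac{4 + V}{3 + V} - \frac{i V \sqrt{2}}{2}$ ($c{\left(T,V \right)} = \frac{4 + V}{3 + V} + V \left(- \frac{i \sqrt{2}}{2}\right) = \frac{4 + V}{3 + V} - \frac{i V \sqrt{2}}{2}$)
$c{\left(-6,-5 \right)} \left(-42\right) \left(-5\right) = \frac{8 + 2 \left(-5\right) - i \sqrt{2} \left(-5\right)^{2} - 3 i \left(-5\right) \sqrt{2}}{2 \left(3 - 5\right)} \left(-42\right) \left(-5\right) = \frac{8 - 10 - i \sqrt{2} \cdot 25 + 15 i \sqrt{2}}{2 \left(-2\right)} \left(-42\right) \left(-5\right) = \frac{1}{2} \left(- \frac{1}{2}\right) \left(8 - 10 - 25 i \sqrt{2} + 15 i \sqrt{2}\right) \left(-42\right) \left(-5\right) = \frac{1}{2} \left(- \frac{1}{2}\right) \left(-2 - 10 i \sqrt{2}\right) \left(-42\right) \left(-5\right) = \left(\frac{1}{2} + \frac{5 i \sqrt{2}}{2}\right) \left(-42\right) \left(-5\right) = \left(-21 - 105 i \sqrt{2}\right) \left(-5\right) = 105 + 525 i \sqrt{2}$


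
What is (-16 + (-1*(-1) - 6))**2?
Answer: 441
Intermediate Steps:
(-16 + (-1*(-1) - 6))**2 = (-16 + (1 - 6))**2 = (-16 - 5)**2 = (-21)**2 = 441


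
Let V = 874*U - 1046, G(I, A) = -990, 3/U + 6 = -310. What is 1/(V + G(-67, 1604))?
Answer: -158/322999 ≈ -0.00048917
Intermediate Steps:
U = -3/316 (U = 3/(-6 - 310) = 3/(-316) = 3*(-1/316) = -3/316 ≈ -0.0094937)
V = -166579/158 (V = 874*(-3/316) - 1046 = -1311/158 - 1046 = -166579/158 ≈ -1054.3)
1/(V + G(-67, 1604)) = 1/(-166579/158 - 990) = 1/(-322999/158) = -158/322999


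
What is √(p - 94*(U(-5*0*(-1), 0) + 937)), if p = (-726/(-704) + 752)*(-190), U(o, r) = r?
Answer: I*√3698463/4 ≈ 480.78*I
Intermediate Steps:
p = -2289215/16 (p = (-726*(-1/704) + 752)*(-190) = (33/32 + 752)*(-190) = (24097/32)*(-190) = -2289215/16 ≈ -1.4308e+5)
√(p - 94*(U(-5*0*(-1), 0) + 937)) = √(-2289215/16 - 94*(0 + 937)) = √(-2289215/16 - 94*937) = √(-2289215/16 - 88078) = √(-3698463/16) = I*√3698463/4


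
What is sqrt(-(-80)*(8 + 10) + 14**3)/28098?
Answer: sqrt(1046)/14049 ≈ 0.0023021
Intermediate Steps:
sqrt(-(-80)*(8 + 10) + 14**3)/28098 = sqrt(-(-80)*18 + 2744)*(1/28098) = sqrt(-80*(-18) + 2744)*(1/28098) = sqrt(1440 + 2744)*(1/28098) = sqrt(4184)*(1/28098) = (2*sqrt(1046))*(1/28098) = sqrt(1046)/14049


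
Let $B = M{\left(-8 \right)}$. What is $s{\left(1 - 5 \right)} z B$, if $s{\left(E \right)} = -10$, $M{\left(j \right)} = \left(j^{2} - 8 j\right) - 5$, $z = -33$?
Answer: $40590$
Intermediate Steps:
$M{\left(j \right)} = -5 + j^{2} - 8 j$
$B = 123$ ($B = -5 + \left(-8\right)^{2} - -64 = -5 + 64 + 64 = 123$)
$s{\left(1 - 5 \right)} z B = \left(-10\right) \left(-33\right) 123 = 330 \cdot 123 = 40590$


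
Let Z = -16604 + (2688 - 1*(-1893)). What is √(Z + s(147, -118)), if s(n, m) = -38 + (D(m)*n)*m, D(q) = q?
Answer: √2034767 ≈ 1426.5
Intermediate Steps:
Z = -12023 (Z = -16604 + (2688 + 1893) = -16604 + 4581 = -12023)
s(n, m) = -38 + n*m² (s(n, m) = -38 + (m*n)*m = -38 + n*m²)
√(Z + s(147, -118)) = √(-12023 + (-38 + 147*(-118)²)) = √(-12023 + (-38 + 147*13924)) = √(-12023 + (-38 + 2046828)) = √(-12023 + 2046790) = √2034767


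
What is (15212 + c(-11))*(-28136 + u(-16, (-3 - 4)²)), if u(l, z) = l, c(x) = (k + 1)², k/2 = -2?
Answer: -428501592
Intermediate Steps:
k = -4 (k = 2*(-2) = -4)
c(x) = 9 (c(x) = (-4 + 1)² = (-3)² = 9)
(15212 + c(-11))*(-28136 + u(-16, (-3 - 4)²)) = (15212 + 9)*(-28136 - 16) = 15221*(-28152) = -428501592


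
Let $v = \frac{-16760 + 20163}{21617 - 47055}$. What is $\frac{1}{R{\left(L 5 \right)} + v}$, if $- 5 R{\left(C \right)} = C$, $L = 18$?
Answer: $- \frac{25438}{461287} \approx -0.055146$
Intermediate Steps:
$v = - \frac{3403}{25438}$ ($v = \frac{3403}{-25438} = 3403 \left(- \frac{1}{25438}\right) = - \frac{3403}{25438} \approx -0.13378$)
$R{\left(C \right)} = - \frac{C}{5}$
$\frac{1}{R{\left(L 5 \right)} + v} = \frac{1}{- \frac{18 \cdot 5}{5} - \frac{3403}{25438}} = \frac{1}{\left(- \frac{1}{5}\right) 90 - \frac{3403}{25438}} = \frac{1}{-18 - \frac{3403}{25438}} = \frac{1}{- \frac{461287}{25438}} = - \frac{25438}{461287}$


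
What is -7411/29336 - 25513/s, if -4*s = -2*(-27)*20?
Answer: 373224199/3960360 ≈ 94.240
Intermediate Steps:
s = -270 (s = -(-2*(-27))*20/4 = -27*20/2 = -¼*1080 = -270)
-7411/29336 - 25513/s = -7411/29336 - 25513/(-270) = -7411*1/29336 - 25513*(-1/270) = -7411/29336 + 25513/270 = 373224199/3960360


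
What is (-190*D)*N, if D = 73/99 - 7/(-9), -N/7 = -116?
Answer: -7714000/33 ≈ -2.3376e+5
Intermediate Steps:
N = 812 (N = -7*(-116) = 812)
D = 50/33 (D = 73*(1/99) - 7*(-1/9) = 73/99 + 7/9 = 50/33 ≈ 1.5152)
(-190*D)*N = -190*50/33*812 = -9500/33*812 = -7714000/33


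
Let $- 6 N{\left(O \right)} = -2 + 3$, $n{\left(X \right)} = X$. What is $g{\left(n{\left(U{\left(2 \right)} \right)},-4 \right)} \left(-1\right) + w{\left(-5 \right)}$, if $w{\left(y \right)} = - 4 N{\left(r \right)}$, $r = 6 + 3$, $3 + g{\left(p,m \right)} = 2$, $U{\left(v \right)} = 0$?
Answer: $\frac{5}{3} \approx 1.6667$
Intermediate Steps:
$g{\left(p,m \right)} = -1$ ($g{\left(p,m \right)} = -3 + 2 = -1$)
$r = 9$
$N{\left(O \right)} = - \frac{1}{6}$ ($N{\left(O \right)} = - \frac{-2 + 3}{6} = \left(- \frac{1}{6}\right) 1 = - \frac{1}{6}$)
$w{\left(y \right)} = \frac{2}{3}$ ($w{\left(y \right)} = \left(-4\right) \left(- \frac{1}{6}\right) = \frac{2}{3}$)
$g{\left(n{\left(U{\left(2 \right)} \right)},-4 \right)} \left(-1\right) + w{\left(-5 \right)} = \left(-1\right) \left(-1\right) + \frac{2}{3} = 1 + \frac{2}{3} = \frac{5}{3}$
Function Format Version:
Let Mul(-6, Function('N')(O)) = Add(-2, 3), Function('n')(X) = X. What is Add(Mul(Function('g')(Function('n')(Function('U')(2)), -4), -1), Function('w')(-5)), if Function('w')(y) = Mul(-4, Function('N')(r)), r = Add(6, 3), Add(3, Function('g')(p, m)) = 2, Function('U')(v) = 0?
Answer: Rational(5, 3) ≈ 1.6667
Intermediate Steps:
Function('g')(p, m) = -1 (Function('g')(p, m) = Add(-3, 2) = -1)
r = 9
Function('N')(O) = Rational(-1, 6) (Function('N')(O) = Mul(Rational(-1, 6), Add(-2, 3)) = Mul(Rational(-1, 6), 1) = Rational(-1, 6))
Function('w')(y) = Rational(2, 3) (Function('w')(y) = Mul(-4, Rational(-1, 6)) = Rational(2, 3))
Add(Mul(Function('g')(Function('n')(Function('U')(2)), -4), -1), Function('w')(-5)) = Add(Mul(-1, -1), Rational(2, 3)) = Add(1, Rational(2, 3)) = Rational(5, 3)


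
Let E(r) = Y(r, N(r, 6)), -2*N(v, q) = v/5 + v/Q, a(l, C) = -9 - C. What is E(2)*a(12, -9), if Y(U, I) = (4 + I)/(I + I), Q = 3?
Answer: 0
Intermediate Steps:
N(v, q) = -4*v/15 (N(v, q) = -(v/5 + v/3)/2 = -4*v/15)
Y(U, I) = (4 + I)/(2*I) (Y(U, I) = (4 + I)/((2*I)) = (4 + I)*(1/(2*I)) = (4 + I)/(2*I))
E(r) = -15*(4 - 4*r/15)/(8*r) (E(r) = (4 - 4*r/15)/(2*((-4*r/15))) = (-15/(4*r))*(4 - 4*r/15)/2 = -15*(4 - 4*r/15)/(8*r))
E(2)*a(12, -9) = ((1/2)*(-15 + 2)/2)*(-9 - 1*(-9)) = ((1/2)*(1/2)*(-13))*(-9 + 9) = -13/4*0 = 0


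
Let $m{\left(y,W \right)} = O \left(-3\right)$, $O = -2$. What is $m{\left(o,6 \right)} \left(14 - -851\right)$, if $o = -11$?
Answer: $5190$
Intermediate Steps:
$m{\left(y,W \right)} = 6$ ($m{\left(y,W \right)} = \left(-2\right) \left(-3\right) = 6$)
$m{\left(o,6 \right)} \left(14 - -851\right) = 6 \left(14 - -851\right) = 6 \left(14 + 851\right) = 6 \cdot 865 = 5190$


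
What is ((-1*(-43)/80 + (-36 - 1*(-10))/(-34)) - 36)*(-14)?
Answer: 330323/680 ≈ 485.77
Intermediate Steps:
((-1*(-43)/80 + (-36 - 1*(-10))/(-34)) - 36)*(-14) = ((43*(1/80) + (-36 + 10)*(-1/34)) - 36)*(-14) = ((43/80 - 26*(-1/34)) - 36)*(-14) = ((43/80 + 13/17) - 36)*(-14) = (1771/1360 - 36)*(-14) = -47189/1360*(-14) = 330323/680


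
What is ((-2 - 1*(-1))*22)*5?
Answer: -110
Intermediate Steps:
((-2 - 1*(-1))*22)*5 = ((-2 + 1)*22)*5 = -1*22*5 = -22*5 = -110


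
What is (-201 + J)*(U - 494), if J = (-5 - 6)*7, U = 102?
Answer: 108976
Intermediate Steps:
J = -77 (J = -11*7 = -77)
(-201 + J)*(U - 494) = (-201 - 77)*(102 - 494) = -278*(-392) = 108976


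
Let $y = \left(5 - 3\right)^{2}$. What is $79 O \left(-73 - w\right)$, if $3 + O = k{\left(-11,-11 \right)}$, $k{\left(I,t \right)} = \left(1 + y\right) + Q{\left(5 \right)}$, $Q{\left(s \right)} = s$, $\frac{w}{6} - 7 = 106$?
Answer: $-415303$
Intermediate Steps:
$w = 678$ ($w = 42 + 6 \cdot 106 = 42 + 636 = 678$)
$y = 4$ ($y = 2^{2} = 4$)
$k{\left(I,t \right)} = 10$ ($k{\left(I,t \right)} = \left(1 + 4\right) + 5 = 5 + 5 = 10$)
$O = 7$ ($O = -3 + 10 = 7$)
$79 O \left(-73 - w\right) = 79 \cdot 7 \left(-73 - 678\right) = 553 \left(-73 - 678\right) = 553 \left(-751\right) = -415303$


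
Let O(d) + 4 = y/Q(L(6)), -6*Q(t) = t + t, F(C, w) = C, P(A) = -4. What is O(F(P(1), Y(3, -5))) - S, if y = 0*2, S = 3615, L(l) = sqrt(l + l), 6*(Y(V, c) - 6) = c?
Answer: -3619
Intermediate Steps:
Y(V, c) = 6 + c/6
L(l) = sqrt(2)*sqrt(l) (L(l) = sqrt(2*l) = sqrt(2)*sqrt(l))
y = 0
Q(t) = -t/3 (Q(t) = -(t + t)/6 = -t/3)
O(d) = -4 (O(d) = -4 + 0/((-sqrt(2)*sqrt(6)/3)) = -4 + 0/((-2*sqrt(3)/3)) = -4 + 0*(-sqrt(3)/2) = -4 + 0 = -4)
O(F(P(1), Y(3, -5))) - S = -4 - 1*3615 = -4 - 3615 = -3619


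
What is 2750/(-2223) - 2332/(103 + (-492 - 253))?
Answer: 569756/237861 ≈ 2.3953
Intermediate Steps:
2750/(-2223) - 2332/(103 + (-492 - 253)) = 2750*(-1/2223) - 2332/(103 - 745) = -2750/2223 - 2332/(-642) = -2750/2223 - 2332*(-1/642) = -2750/2223 + 1166/321 = 569756/237861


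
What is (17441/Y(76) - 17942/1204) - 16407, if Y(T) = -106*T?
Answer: -39825997321/2424856 ≈ -16424.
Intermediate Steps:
(17441/Y(76) - 17942/1204) - 16407 = (17441/((-106*76)) - 17942/1204) - 16407 = (17441/(-8056) - 17942*1/1204) - 16407 = (17441*(-1/8056) - 8971/602) - 16407 = (-17441/8056 - 8971/602) - 16407 = -41384929/2424856 - 16407 = -39825997321/2424856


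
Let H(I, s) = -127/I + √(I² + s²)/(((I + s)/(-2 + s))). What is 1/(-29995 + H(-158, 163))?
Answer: -18719377850/528126108025373 - 20096020*√51533/528126108025373 ≈ -4.4083e-5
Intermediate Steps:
H(I, s) = -127/I + √(I² + s²)*(-2 + s)/(I + s) (H(I, s) = -127/I + √(I² + s²)/(((I + s)/(-2 + s))) = -127/I + √(I² + s²)*((-2 + s)/(I + s)) = -127/I + √(I² + s²)*(-2 + s)/(I + s))
1/(-29995 + H(-158, 163)) = 1/(-29995 + (-127*(-158) - 127*163 - 2*(-158)*√((-158)² + 163²) - 158*163*√((-158)² + 163²))/((-158)*(-158 + 163))) = 1/(-29995 - 1/158*(20066 - 20701 - 2*(-158)*√(24964 + 26569) - 158*163*√(24964 + 26569))/5) = 1/(-29995 - 1/158*⅕*(20066 - 20701 - 2*(-158)*√51533 - 158*163*√51533)) = 1/(-29995 - 1/158*⅕*(20066 - 20701 + 316*√51533 - 25754*√51533)) = 1/(-29995 - 1/158*⅕*(-635 - 25438*√51533)) = 1/(-29995 + (127/158 + 161*√51533/5)) = 1/(-4739083/158 + 161*√51533/5)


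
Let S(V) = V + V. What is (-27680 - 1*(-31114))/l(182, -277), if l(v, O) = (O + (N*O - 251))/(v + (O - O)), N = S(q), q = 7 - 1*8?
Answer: 24038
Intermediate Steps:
q = -1 (q = 7 - 8 = -1)
S(V) = 2*V
N = -2 (N = 2*(-1) = -2)
l(v, O) = (-251 - O)/v (l(v, O) = (O + (-2*O - 251))/(v + (O - O)) = (O + (-251 - 2*O))/(v + 0) = (-251 - O)/v)
(-27680 - 1*(-31114))/l(182, -277) = (-27680 - 1*(-31114))/(((-251 - 1*(-277))/182)) = (-27680 + 31114)/(((-251 + 277)/182)) = 3434/(((1/182)*26)) = 3434/(⅐) = 3434*7 = 24038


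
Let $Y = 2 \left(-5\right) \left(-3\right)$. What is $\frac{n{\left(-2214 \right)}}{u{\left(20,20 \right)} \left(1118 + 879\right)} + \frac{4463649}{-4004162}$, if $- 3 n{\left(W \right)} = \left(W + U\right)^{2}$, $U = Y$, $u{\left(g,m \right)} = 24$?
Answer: $- \frac{274181631229}{7996311514} \approx -34.289$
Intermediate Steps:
$Y = 30$ ($Y = \left(-10\right) \left(-3\right) = 30$)
$U = 30$
$n{\left(W \right)} = - \frac{\left(30 + W\right)^{2}}{3}$ ($n{\left(W \right)} = - \frac{\left(W + 30\right)^{2}}{3} = - \frac{\left(30 + W\right)^{2}}{3}$)
$\frac{n{\left(-2214 \right)}}{u{\left(20,20 \right)} \left(1118 + 879\right)} + \frac{4463649}{-4004162} = \frac{\left(- \frac{1}{3}\right) \left(30 - 2214\right)^{2}}{24 \left(1118 + 879\right)} + \frac{4463649}{-4004162} = \frac{\left(- \frac{1}{3}\right) \left(-2184\right)^{2}}{24 \cdot 1997} + 4463649 \left(- \frac{1}{4004162}\right) = \frac{\left(- \frac{1}{3}\right) 4769856}{47928} - \frac{4463649}{4004162} = \left(-1589952\right) \frac{1}{47928} - \frac{4463649}{4004162} = - \frac{66248}{1997} - \frac{4463649}{4004162} = - \frac{274181631229}{7996311514}$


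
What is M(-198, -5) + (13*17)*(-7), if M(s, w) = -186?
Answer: -1733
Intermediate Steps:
M(-198, -5) + (13*17)*(-7) = -186 + (13*17)*(-7) = -186 + 221*(-7) = -186 - 1547 = -1733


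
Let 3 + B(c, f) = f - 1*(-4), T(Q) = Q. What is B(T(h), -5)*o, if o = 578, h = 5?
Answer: -2312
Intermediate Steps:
B(c, f) = 1 + f (B(c, f) = -3 + (f - 1*(-4)) = -3 + (f + 4) = -3 + (4 + f) = 1 + f)
B(T(h), -5)*o = (1 - 5)*578 = -4*578 = -2312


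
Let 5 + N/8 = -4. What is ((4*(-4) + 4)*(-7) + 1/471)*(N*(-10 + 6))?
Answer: 3798240/157 ≈ 24193.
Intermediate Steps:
N = -72 (N = -40 + 8*(-4) = -40 - 32 = -72)
((4*(-4) + 4)*(-7) + 1/471)*(N*(-10 + 6)) = ((4*(-4) + 4)*(-7) + 1/471)*(-72*(-10 + 6)) = ((-16 + 4)*(-7) + 1/471)*(-72*(-4)) = (-12*(-7) + 1/471)*288 = (84 + 1/471)*288 = (39565/471)*288 = 3798240/157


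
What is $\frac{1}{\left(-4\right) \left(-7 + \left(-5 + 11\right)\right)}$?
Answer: $\frac{1}{4} \approx 0.25$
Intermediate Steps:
$\frac{1}{\left(-4\right) \left(-7 + \left(-5 + 11\right)\right)} = \frac{1}{\left(-4\right) \left(-7 + 6\right)} = \frac{1}{\left(-4\right) \left(-1\right)} = \frac{1}{4}$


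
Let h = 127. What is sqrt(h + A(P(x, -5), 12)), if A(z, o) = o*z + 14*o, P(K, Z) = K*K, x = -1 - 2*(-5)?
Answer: sqrt(1267) ≈ 35.595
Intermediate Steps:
x = 9 (x = -1 + 10 = 9)
P(K, Z) = K**2
A(z, o) = 14*o + o*z
sqrt(h + A(P(x, -5), 12)) = sqrt(127 + 12*(14 + 9**2)) = sqrt(127 + 12*(14 + 81)) = sqrt(127 + 12*95) = sqrt(127 + 1140) = sqrt(1267)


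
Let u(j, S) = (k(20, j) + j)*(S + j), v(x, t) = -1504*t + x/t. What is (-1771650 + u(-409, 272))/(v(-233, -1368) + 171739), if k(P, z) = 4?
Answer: -2347713720/3049560881 ≈ -0.76985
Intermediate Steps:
u(j, S) = (4 + j)*(S + j)
(-1771650 + u(-409, 272))/(v(-233, -1368) + 171739) = (-1771650 + ((-409)² + 4*272 + 4*(-409) + 272*(-409)))/((-1504*(-1368) - 233/(-1368)) + 171739) = (-1771650 + (167281 + 1088 - 1636 - 111248))/((2057472 - 233*(-1/1368)) + 171739) = (-1771650 + 55485)/((2057472 + 233/1368) + 171739) = -1716165/(2814621929/1368 + 171739) = -1716165/3049560881/1368 = -1716165*1368/3049560881 = -2347713720/3049560881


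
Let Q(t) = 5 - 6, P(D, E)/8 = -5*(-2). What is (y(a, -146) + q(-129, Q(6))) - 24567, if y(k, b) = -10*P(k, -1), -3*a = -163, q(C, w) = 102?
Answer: -25265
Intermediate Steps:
P(D, E) = 80 (P(D, E) = 8*(-5*(-2)) = 8*10 = 80)
Q(t) = -1
a = 163/3 (a = -1/3*(-163) = 163/3 ≈ 54.333)
y(k, b) = -800 (y(k, b) = -10*80 = -800)
(y(a, -146) + q(-129, Q(6))) - 24567 = (-800 + 102) - 24567 = -698 - 24567 = -25265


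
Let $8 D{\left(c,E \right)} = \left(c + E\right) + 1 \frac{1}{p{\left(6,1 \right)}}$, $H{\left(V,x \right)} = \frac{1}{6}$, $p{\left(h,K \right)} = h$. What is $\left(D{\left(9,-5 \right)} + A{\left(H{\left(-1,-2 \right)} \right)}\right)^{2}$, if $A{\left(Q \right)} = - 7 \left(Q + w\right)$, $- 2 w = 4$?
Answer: $\frac{410881}{2304} \approx 178.33$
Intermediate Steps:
$w = -2$ ($w = \left(- \frac{1}{2}\right) 4 = -2$)
$H{\left(V,x \right)} = \frac{1}{6}$
$D{\left(c,E \right)} = \frac{1}{48} + \frac{E}{8} + \frac{c}{8}$ ($D{\left(c,E \right)} = \frac{\left(c + E\right) + 1 \cdot \frac{1}{6}}{8} = \frac{\left(E + c\right) + 1 \cdot \frac{1}{6}}{8} = \frac{\left(E + c\right) + \frac{1}{6}}{8} = \frac{\frac{1}{6} + E + c}{8} = \frac{1}{48} + \frac{E}{8} + \frac{c}{8}$)
$A{\left(Q \right)} = 14 - 7 Q$ ($A{\left(Q \right)} = - 7 \left(Q - 2\right) = - 7 \left(-2 + Q\right) = 14 - 7 Q$)
$\left(D{\left(9,-5 \right)} + A{\left(H{\left(-1,-2 \right)} \right)}\right)^{2} = \left(\left(\frac{1}{48} + \frac{1}{8} \left(-5\right) + \frac{1}{8} \cdot 9\right) + \left(14 - \frac{7}{6}\right)\right)^{2} = \left(\left(\frac{1}{48} - \frac{5}{8} + \frac{9}{8}\right) + \left(14 - \frac{7}{6}\right)\right)^{2} = \left(\frac{25}{48} + \frac{77}{6}\right)^{2} = \left(\frac{641}{48}\right)^{2} = \frac{410881}{2304}$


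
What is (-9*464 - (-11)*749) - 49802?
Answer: -45739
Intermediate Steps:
(-9*464 - (-11)*749) - 49802 = (-4176 - 1*(-8239)) - 49802 = (-4176 + 8239) - 49802 = 4063 - 49802 = -45739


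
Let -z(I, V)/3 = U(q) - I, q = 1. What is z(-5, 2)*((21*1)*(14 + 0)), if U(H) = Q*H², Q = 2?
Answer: -6174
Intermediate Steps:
U(H) = 2*H²
z(I, V) = -6 + 3*I (z(I, V) = -3*(2*1² - I) = -3*(2*1 - I) = -3*(2 - I) = -6 + 3*I)
z(-5, 2)*((21*1)*(14 + 0)) = (-6 + 3*(-5))*((21*1)*(14 + 0)) = (-6 - 15)*(21*14) = -21*294 = -6174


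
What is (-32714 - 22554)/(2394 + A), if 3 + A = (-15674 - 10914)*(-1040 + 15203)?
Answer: 55268/376563453 ≈ 0.00014677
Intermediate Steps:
A = -376565847 (A = -3 + (-15674 - 10914)*(-1040 + 15203) = -3 - 26588*14163 = -3 - 376565844 = -376565847)
(-32714 - 22554)/(2394 + A) = (-32714 - 22554)/(2394 - 376565847) = -55268/(-376563453) = -55268*(-1/376563453) = 55268/376563453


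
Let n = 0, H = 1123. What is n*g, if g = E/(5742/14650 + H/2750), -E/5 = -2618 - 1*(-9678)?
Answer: 0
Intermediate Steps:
E = -35300 (E = -5*(-2618 - 1*(-9678)) = -5*(-2618 + 9678) = -5*7060 = -35300)
g = -28442975000/644849 (g = -35300/(5742/14650 + 1123/2750) = -35300/(5742*(1/14650) + 1123*(1/2750)) = -35300/(2871/7325 + 1123/2750) = -35300/644849/805750 = -35300*805750/644849 = -28442975000/644849 ≈ -44108.)
n*g = 0*(-28442975000/644849) = 0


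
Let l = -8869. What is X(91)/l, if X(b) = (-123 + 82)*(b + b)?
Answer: 1066/1267 ≈ 0.84136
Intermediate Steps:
X(b) = -82*b
X(91)/l = -82*91/(-8869) = -7462*(-1/8869) = 1066/1267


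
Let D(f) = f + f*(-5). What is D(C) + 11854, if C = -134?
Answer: 12390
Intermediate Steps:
D(f) = -4*f (D(f) = f - 5*f = -4*f)
D(C) + 11854 = -4*(-134) + 11854 = 536 + 11854 = 12390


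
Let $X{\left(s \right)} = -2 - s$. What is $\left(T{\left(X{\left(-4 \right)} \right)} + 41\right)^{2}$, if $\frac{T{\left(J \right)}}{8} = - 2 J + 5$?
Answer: $2401$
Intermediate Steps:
$T{\left(J \right)} = 40 - 16 J$ ($T{\left(J \right)} = 8 \left(- 2 J + 5\right) = 8 \left(5 - 2 J\right) = 40 - 16 J$)
$\left(T{\left(X{\left(-4 \right)} \right)} + 41\right)^{2} = \left(\left(40 - 16 \left(-2 - -4\right)\right) + 41\right)^{2} = \left(\left(40 - 16 \left(-2 + 4\right)\right) + 41\right)^{2} = \left(\left(40 - 32\right) + 41\right)^{2} = \left(8 + 41\right)^{2} = 49^{2} = 2401$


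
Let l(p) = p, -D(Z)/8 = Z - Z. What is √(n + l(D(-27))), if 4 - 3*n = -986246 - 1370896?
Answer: √7071438/3 ≈ 886.41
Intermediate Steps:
D(Z) = 0 (D(Z) = -8*(Z - Z) = -8*0 = 0)
n = 2357146/3 (n = 4/3 - (-986246 - 1370896)/3 = 4/3 - ⅓*(-2357142) = 4/3 + 785714 = 2357146/3 ≈ 7.8572e+5)
√(n + l(D(-27))) = √(2357146/3 + 0) = √(2357146/3) = √7071438/3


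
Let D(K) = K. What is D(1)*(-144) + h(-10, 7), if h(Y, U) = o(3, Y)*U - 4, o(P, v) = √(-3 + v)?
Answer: -148 + 7*I*√13 ≈ -148.0 + 25.239*I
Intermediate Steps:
h(Y, U) = -4 + U*√(-3 + Y) (h(Y, U) = √(-3 + Y)*U - 4 = U*√(-3 + Y) - 4 = -4 + U*√(-3 + Y))
D(1)*(-144) + h(-10, 7) = 1*(-144) + (-4 + 7*√(-3 - 10)) = -144 + (-4 + 7*√(-13)) = -144 + (-4 + 7*(I*√13)) = -144 + (-4 + 7*I*√13) = -148 + 7*I*√13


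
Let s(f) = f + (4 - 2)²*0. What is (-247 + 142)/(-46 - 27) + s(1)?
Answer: 178/73 ≈ 2.4384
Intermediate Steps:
s(f) = f (s(f) = f + 2²*0 = f + 4*0 = f + 0 = f)
(-247 + 142)/(-46 - 27) + s(1) = (-247 + 142)/(-46 - 27) + 1 = -105/(-73) + 1 = -105*(-1/73) + 1 = 105/73 + 1 = 178/73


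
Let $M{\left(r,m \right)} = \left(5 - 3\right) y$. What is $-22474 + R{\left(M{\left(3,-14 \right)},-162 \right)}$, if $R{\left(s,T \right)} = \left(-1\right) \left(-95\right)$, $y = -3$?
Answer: $-22379$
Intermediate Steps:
$M{\left(r,m \right)} = -6$ ($M{\left(r,m \right)} = \left(5 - 3\right) \left(-3\right) = 2 \left(-3\right) = -6$)
$R{\left(s,T \right)} = 95$
$-22474 + R{\left(M{\left(3,-14 \right)},-162 \right)} = -22474 + 95 = -22379$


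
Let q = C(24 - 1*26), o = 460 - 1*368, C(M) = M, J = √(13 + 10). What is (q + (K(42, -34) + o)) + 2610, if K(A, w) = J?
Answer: 2700 + √23 ≈ 2704.8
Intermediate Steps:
J = √23 ≈ 4.7958
K(A, w) = √23
o = 92 (o = 460 - 368 = 92)
q = -2 (q = 24 - 1*26 = 24 - 26 = -2)
(q + (K(42, -34) + o)) + 2610 = (-2 + (√23 + 92)) + 2610 = (-2 + (92 + √23)) + 2610 = (90 + √23) + 2610 = 2700 + √23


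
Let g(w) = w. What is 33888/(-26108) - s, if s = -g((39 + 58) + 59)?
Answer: 1009740/6527 ≈ 154.70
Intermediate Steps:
s = -156 (s = -((39 + 58) + 59) = -(97 + 59) = -1*156 = -156)
33888/(-26108) - s = 33888/(-26108) - 1*(-156) = 33888*(-1/26108) + 156 = -8472/6527 + 156 = 1009740/6527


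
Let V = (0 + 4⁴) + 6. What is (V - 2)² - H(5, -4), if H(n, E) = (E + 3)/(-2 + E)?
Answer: 405599/6 ≈ 67600.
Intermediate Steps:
H(n, E) = (3 + E)/(-2 + E)
V = 262 (V = (0 + 256) + 6 = 256 + 6 = 262)
(V - 2)² - H(5, -4) = (262 - 2)² - (3 - 4)/(-2 - 4) = 260² - (-1)/(-6) = 67600 - (-1)*(-1)/6 = 67600 - 1*⅙ = 67600 - ⅙ = 405599/6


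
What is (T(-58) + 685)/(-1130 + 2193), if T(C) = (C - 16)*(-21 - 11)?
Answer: 3053/1063 ≈ 2.8721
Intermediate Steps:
T(C) = 512 - 32*C (T(C) = (-16 + C)*(-32) = 512 - 32*C)
(T(-58) + 685)/(-1130 + 2193) = ((512 - 32*(-58)) + 685)/(-1130 + 2193) = ((512 + 1856) + 685)/1063 = (2368 + 685)*(1/1063) = 3053*(1/1063) = 3053/1063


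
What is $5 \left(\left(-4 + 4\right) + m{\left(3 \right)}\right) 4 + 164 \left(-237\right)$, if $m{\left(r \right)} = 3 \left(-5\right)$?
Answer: $-39168$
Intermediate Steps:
$m{\left(r \right)} = -15$
$5 \left(\left(-4 + 4\right) + m{\left(3 \right)}\right) 4 + 164 \left(-237\right) = 5 \left(\left(-4 + 4\right) - 15\right) 4 + 164 \left(-237\right) = 5 \left(0 - 15\right) 4 - 38868 = 5 \left(-15\right) 4 - 38868 = \left(-75\right) 4 - 38868 = -300 - 38868 = -39168$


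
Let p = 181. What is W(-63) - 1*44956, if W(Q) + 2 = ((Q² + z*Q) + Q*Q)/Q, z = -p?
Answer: -45265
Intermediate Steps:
z = -181 (z = -1*181 = -181)
W(Q) = -2 + (-181*Q + 2*Q²)/Q (W(Q) = -2 + ((Q² - 181*Q) + Q*Q)/Q = -2 + ((Q² - 181*Q) + Q²)/Q = -2 + (-181*Q + 2*Q²)/Q)
W(-63) - 1*44956 = (-183 + 2*(-63)) - 1*44956 = (-183 - 126) - 44956 = -309 - 44956 = -45265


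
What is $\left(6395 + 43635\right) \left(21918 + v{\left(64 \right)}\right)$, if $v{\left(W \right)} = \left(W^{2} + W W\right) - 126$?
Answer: $1500099520$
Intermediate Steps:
$v{\left(W \right)} = -126 + 2 W^{2}$ ($v{\left(W \right)} = \left(W^{2} + W^{2}\right) - 126 = 2 W^{2} - 126 = -126 + 2 W^{2}$)
$\left(6395 + 43635\right) \left(21918 + v{\left(64 \right)}\right) = \left(6395 + 43635\right) \left(21918 - \left(126 - 2 \cdot 64^{2}\right)\right) = 50030 \left(21918 + \left(-126 + 2 \cdot 4096\right)\right) = 50030 \left(21918 + \left(-126 + 8192\right)\right) = 50030 \left(21918 + 8066\right) = 50030 \cdot 29984 = 1500099520$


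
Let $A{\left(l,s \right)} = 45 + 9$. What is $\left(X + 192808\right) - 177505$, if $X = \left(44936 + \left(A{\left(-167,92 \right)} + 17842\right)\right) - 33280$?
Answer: $44855$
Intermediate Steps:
$A{\left(l,s \right)} = 54$
$X = 29552$ ($X = \left(44936 + \left(54 + 17842\right)\right) - 33280 = \left(44936 + 17896\right) - 33280 = 62832 - 33280 = 29552$)
$\left(X + 192808\right) - 177505 = \left(29552 + 192808\right) - 177505 = 222360 - 177505 = 44855$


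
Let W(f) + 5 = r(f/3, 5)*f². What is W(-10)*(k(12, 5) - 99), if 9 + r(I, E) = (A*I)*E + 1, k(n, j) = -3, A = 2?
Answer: 422110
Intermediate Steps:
r(I, E) = -8 + 2*E*I (r(I, E) = -9 + ((2*I)*E + 1) = -9 + (2*E*I + 1) = -9 + (1 + 2*E*I) = -8 + 2*E*I)
W(f) = -5 + f²*(-8 + 10*f/3) (W(f) = -5 + (-8 + 2*5*(f/3))*f² = -5 + (-8 + 10*f/3)*f² = -5 + f²*(-8 + 10*f/3))
W(-10)*(k(12, 5) - 99) = (-5 + (-10)²*(-8 + (10/3)*(-10)))*(-3 - 99) = (-5 + 100*(-8 - 100/3))*(-102) = (-5 + 100*(-124/3))*(-102) = (-5 - 12400/3)*(-102) = -12415/3*(-102) = 422110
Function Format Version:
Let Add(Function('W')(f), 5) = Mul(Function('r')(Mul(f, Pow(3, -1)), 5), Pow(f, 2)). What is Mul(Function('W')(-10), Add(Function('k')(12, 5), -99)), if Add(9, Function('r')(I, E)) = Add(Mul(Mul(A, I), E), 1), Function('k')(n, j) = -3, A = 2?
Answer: 422110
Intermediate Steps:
Function('r')(I, E) = Add(-8, Mul(2, E, I)) (Function('r')(I, E) = Add(-9, Add(Mul(Mul(2, I), E), 1)) = Add(-9, Add(Mul(2, E, I), 1)) = Add(-9, Add(1, Mul(2, E, I))) = Add(-8, Mul(2, E, I)))
Function('W')(f) = Add(-5, Mul(Pow(f, 2), Add(-8, Mul(Rational(10, 3), f)))) (Function('W')(f) = Add(-5, Mul(Add(-8, Mul(2, 5, Mul(f, Pow(3, -1)))), Pow(f, 2))) = Add(-5, Mul(Add(-8, Mul(2, 5, Mul(f, Rational(1, 3)))), Pow(f, 2))) = Add(-5, Mul(Add(-8, Mul(2, 5, Mul(Rational(1, 3), f))), Pow(f, 2))) = Add(-5, Mul(Add(-8, Mul(Rational(10, 3), f)), Pow(f, 2))) = Add(-5, Mul(Pow(f, 2), Add(-8, Mul(Rational(10, 3), f)))))
Mul(Function('W')(-10), Add(Function('k')(12, 5), -99)) = Mul(Add(-5, Mul(Pow(-10, 2), Add(-8, Mul(Rational(10, 3), -10)))), Add(-3, -99)) = Mul(Add(-5, Mul(100, Add(-8, Rational(-100, 3)))), -102) = Mul(Add(-5, Mul(100, Rational(-124, 3))), -102) = Mul(Add(-5, Rational(-12400, 3)), -102) = Mul(Rational(-12415, 3), -102) = 422110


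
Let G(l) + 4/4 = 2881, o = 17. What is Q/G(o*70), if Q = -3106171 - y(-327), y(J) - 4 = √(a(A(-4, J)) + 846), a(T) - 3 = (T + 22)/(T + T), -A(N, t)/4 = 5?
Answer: -621235/576 - √84895/28800 ≈ -1078.5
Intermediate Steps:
A(N, t) = -20 (A(N, t) = -4*5 = -20)
a(T) = 3 + (22 + T)/(2*T) (a(T) = 3 + (T + 22)/(T + T) = 3 + (22 + T)/((2*T)) = 3 + (22 + T)*(1/(2*T)) = 3 + (22 + T)/(2*T))
G(l) = 2880 (G(l) = -1 + 2881 = 2880)
y(J) = 4 + √84895/10 (y(J) = 4 + √((7/2 + 11/(-20)) + 846) = 4 + √((7/2 + 11*(-1/20)) + 846) = 4 + √((7/2 - 11/20) + 846) = 4 + √(59/20 + 846) = 4 + √(16979/20) = 4 + √84895/10)
Q = -3106175 - √84895/10 (Q = -3106171 - (4 + √84895/10) = -3106171 + (-4 - √84895/10) = -3106175 - √84895/10 ≈ -3.1062e+6)
Q/G(o*70) = (-3106175 - √84895/10)/2880 = (-3106175 - √84895/10)*(1/2880) = -621235/576 - √84895/28800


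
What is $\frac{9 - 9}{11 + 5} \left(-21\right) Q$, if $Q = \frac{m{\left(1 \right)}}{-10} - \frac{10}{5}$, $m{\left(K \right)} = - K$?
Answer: $0$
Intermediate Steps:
$Q = - \frac{19}{10}$ ($Q = \frac{\left(-1\right) 1}{-10} - \frac{10}{5} = \left(-1\right) \left(- \frac{1}{10}\right) - 2 = \frac{1}{10} - 2 = - \frac{19}{10} \approx -1.9$)
$\frac{9 - 9}{11 + 5} \left(-21\right) Q = \frac{9 - 9}{11 + 5} \left(-21\right) \left(- \frac{19}{10}\right) = \frac{0}{16} \left(-21\right) \left(- \frac{19}{10}\right) = 0 \cdot \frac{1}{16} \left(-21\right) \left(- \frac{19}{10}\right) = 0 \left(-21\right) \left(- \frac{19}{10}\right) = 0 \left(- \frac{19}{10}\right) = 0$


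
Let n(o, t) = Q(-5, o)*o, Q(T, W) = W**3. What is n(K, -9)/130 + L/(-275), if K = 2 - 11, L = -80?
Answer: 72587/1430 ≈ 50.760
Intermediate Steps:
K = -9
n(o, t) = o**4 (n(o, t) = o**3*o = o**4)
n(K, -9)/130 + L/(-275) = (-9)**4/130 - 80/(-275) = 6561*(1/130) - 80*(-1/275) = 6561/130 + 16/55 = 72587/1430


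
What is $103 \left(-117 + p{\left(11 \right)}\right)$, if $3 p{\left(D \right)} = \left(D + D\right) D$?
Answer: $- \frac{11227}{3} \approx -3742.3$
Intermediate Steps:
$p{\left(D \right)} = \frac{2 D^{2}}{3}$ ($p{\left(D \right)} = \frac{\left(D + D\right) D}{3} = \frac{2 D D}{3} = \frac{2 D^{2}}{3}$)
$103 \left(-117 + p{\left(11 \right)}\right) = 103 \left(-117 + \frac{2 \cdot 11^{2}}{3}\right) = 103 \left(-117 + \frac{2}{3} \cdot 121\right) = 103 \left(-117 + \frac{242}{3}\right) = 103 \left(- \frac{109}{3}\right) = - \frac{11227}{3}$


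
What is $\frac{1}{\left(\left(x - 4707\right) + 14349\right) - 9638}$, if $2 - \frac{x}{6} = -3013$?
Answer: $\frac{1}{18094} \approx 5.5267 \cdot 10^{-5}$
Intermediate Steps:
$x = 18090$ ($x = 12 - -18078 = 12 + 18078 = 18090$)
$\frac{1}{\left(\left(x - 4707\right) + 14349\right) - 9638} = \frac{1}{\left(\left(18090 - 4707\right) + 14349\right) - 9638} = \frac{1}{\left(13383 + 14349\right) - 9638} = \frac{1}{27732 - 9638} = \frac{1}{18094}$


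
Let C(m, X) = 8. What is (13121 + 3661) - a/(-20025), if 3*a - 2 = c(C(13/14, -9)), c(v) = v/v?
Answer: 336059551/20025 ≈ 16782.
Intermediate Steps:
c(v) = 1
a = 1 (a = ⅔ + (⅓)*1 = ⅔ + ⅓ = 1)
(13121 + 3661) - a/(-20025) = (13121 + 3661) - 1/(-20025) = 16782 - (-1)/20025 = 16782 - 1*(-1/20025) = 16782 + 1/20025 = 336059551/20025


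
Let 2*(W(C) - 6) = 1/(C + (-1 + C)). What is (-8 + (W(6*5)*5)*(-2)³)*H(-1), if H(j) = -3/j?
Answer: -43956/59 ≈ -745.02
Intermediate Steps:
W(C) = 6 + 1/(2*(-1 + 2*C)) (W(C) = 6 + 1/(2*(C + (-1 + C))) = 6 + 1/(2*(-1 + 2*C)))
(-8 + (W(6*5)*5)*(-2)³)*H(-1) = (-8 + (((-11 + 24*(6*5))/(2*(-1 + 2*(6*5))))*5)*(-2)³)*(-3/(-1)) = (-8 + (((-11 + 24*30)/(2*(-1 + 2*30)))*5)*(-8))*(-3*(-1)) = (-8 + (((-11 + 720)/(2*(-1 + 60)))*5)*(-8))*3 = (-8 + (((½)*709/59)*5)*(-8))*3 = (-8 + (((½)*(1/59)*709)*5)*(-8))*3 = (-8 + ((709/118)*5)*(-8))*3 = (-8 + (3545/118)*(-8))*3 = (-8 - 14180/59)*3 = -14652/59*3 = -43956/59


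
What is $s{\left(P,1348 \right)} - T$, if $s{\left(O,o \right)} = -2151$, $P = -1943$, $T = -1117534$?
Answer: $1115383$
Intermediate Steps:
$s{\left(P,1348 \right)} - T = -2151 - -1117534 = -2151 + 1117534 = 1115383$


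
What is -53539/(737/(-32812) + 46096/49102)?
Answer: -43129273671068/738156889 ≈ -58428.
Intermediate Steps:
-53539/(737/(-32812) + 46096/49102) = -53539/(737*(-1/32812) + 46096*(1/49102)) = -53539/(-737/32812 + 23048/24551) = -53539/738156889/805567412 = -53539*805567412/738156889 = -43129273671068/738156889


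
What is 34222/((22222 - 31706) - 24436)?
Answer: -17111/16960 ≈ -1.0089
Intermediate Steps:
34222/((22222 - 31706) - 24436) = 34222/(-9484 - 24436) = 34222/(-33920) = 34222*(-1/33920) = -17111/16960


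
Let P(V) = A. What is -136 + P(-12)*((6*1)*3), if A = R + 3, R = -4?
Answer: -154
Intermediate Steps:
A = -1 (A = -4 + 3 = -1)
P(V) = -1
-136 + P(-12)*((6*1)*3) = -136 - 6*1*3 = -136 - 6*3 = -136 - 1*18 = -136 - 18 = -154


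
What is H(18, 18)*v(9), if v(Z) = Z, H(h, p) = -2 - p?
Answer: -180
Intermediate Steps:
H(18, 18)*v(9) = (-2 - 1*18)*9 = (-2 - 18)*9 = -20*9 = -180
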